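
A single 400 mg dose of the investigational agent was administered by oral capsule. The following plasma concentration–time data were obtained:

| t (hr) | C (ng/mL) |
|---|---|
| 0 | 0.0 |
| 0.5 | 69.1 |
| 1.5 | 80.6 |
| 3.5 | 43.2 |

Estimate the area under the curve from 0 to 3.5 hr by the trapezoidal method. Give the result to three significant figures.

AUC = 216 ng/mL·hr

Trapezoidal AUC_0→3.5:
  [0→0.5]: (0.0+69.1)/2 × 0.5 = 17.275
  [0.5→1.5]: (69.1+80.6)/2 × 1 = 74.85
  [1.5→3.5]: (80.6+43.2)/2 × 2 = 123.8
  Sum = 215.925 ng/mL·hr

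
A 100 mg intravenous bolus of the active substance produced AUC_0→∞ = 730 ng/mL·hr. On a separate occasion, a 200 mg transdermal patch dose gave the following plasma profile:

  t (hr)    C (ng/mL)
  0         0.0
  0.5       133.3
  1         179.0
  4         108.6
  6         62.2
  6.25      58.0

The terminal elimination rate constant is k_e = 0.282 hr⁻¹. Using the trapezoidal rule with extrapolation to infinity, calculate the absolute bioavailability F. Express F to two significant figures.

F = 0.64

Trapezoidal AUC_0→6.25 (transdermal patch):
  [0→0.5]: (0.0+133.3)/2 × 0.5 = 33.325
  [0.5→1]: (133.3+179.0)/2 × 0.5 = 78.075
  [1→4]: (179.0+108.6)/2 × 3 = 431.4
  [4→6]: (108.6+62.2)/2 × 2 = 170.8
  [6→6.25]: (62.2+58.0)/2 × 0.25 = 15.025
  Sum = 728.625 ng/mL·hr
Tail: C_last/k_e = 58.0/0.282 = 205.674
AUC_0→∞ (transdermal patch) = 728.625 + 205.674 = 934.299 ng/mL·hr
F = (AUC_ev/D_ev)/(AUC_iv/D_iv) = (934.299/200)/(730/100) = 4.671495/7.3 = 0.6399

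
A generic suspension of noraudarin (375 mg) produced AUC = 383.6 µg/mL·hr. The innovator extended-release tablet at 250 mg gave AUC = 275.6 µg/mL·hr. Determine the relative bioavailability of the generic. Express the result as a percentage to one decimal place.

F_rel = 92.8%

F_rel = (AUC_test/D_test) / (AUC_ref/D_ref)
      = (383.6/375) / (275.6/250)
      = 1.02293 / 1.1024 = 0.9279 = 92.79%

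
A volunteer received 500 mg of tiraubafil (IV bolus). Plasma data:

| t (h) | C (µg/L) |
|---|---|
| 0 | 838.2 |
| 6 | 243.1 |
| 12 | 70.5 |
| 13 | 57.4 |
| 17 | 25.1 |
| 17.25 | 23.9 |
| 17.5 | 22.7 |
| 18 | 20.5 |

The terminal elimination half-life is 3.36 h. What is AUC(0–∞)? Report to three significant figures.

Trapezoidal AUC_0→18:
  [0→6]: (838.2+243.1)/2 × 6 = 3243.9
  [6→12]: (243.1+70.5)/2 × 6 = 940.8
  [12→13]: (70.5+57.4)/2 × 1 = 63.95
  [13→17]: (57.4+25.1)/2 × 4 = 165.0
  [17→17.25]: (25.1+23.9)/2 × 0.25 = 6.125
  [17.25→17.5]: (23.9+22.7)/2 × 0.25 = 5.825
  [17.5→18]: (22.7+20.5)/2 × 0.5 = 10.8
  Sum = 4436.4 µg/L·h
k_e = ln2 / t½ = 0.693147 / 3.36 = 0.2063 h^-1
Extrapolated tail: C_last / k_e = 20.5 / 0.2063 = 99.370
AUC_0→∞ = 4436.4 + 99.370 = 4535.77 µg/L·h

AUC = 4540 µg/L·h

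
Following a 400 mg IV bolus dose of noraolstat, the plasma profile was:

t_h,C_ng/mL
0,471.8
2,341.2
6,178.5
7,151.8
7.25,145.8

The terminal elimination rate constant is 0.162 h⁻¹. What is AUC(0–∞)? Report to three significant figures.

Trapezoidal AUC_0→7.25:
  [0→2]: (471.8+341.2)/2 × 2 = 813.0
  [2→6]: (341.2+178.5)/2 × 4 = 1039.4
  [6→7]: (178.5+151.8)/2 × 1 = 165.15
  [7→7.25]: (151.8+145.8)/2 × 0.25 = 37.2
  Sum = 2054.75 ng/mL·h
Extrapolated tail: C_last / k_e = 145.8 / 0.162 = 900.000
AUC_0→∞ = 2054.75 + 900.000 = 2954.75 ng/mL·h

AUC = 2950 ng/mL·h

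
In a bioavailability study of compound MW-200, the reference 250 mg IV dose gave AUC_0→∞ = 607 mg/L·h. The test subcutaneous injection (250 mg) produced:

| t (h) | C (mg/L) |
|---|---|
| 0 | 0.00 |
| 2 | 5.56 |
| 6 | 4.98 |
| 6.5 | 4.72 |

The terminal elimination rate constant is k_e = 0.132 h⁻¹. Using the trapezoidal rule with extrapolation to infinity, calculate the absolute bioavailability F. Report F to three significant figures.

Trapezoidal AUC_0→6.5 (subcutaneous injection):
  [0→2]: (0.00+5.56)/2 × 2 = 5.56
  [2→6]: (5.56+4.98)/2 × 4 = 21.08
  [6→6.5]: (4.98+4.72)/2 × 0.5 = 2.425
  Sum = 29.065 mg/L·h
Tail: C_last/k_e = 4.72/0.132 = 35.758
AUC_0→∞ (subcutaneous injection) = 29.065 + 35.758 = 64.823 mg/L·h
F = (AUC_ev/D_ev)/(AUC_iv/D_iv) = (64.823/250)/(607/250) = 0.259292/2.428 = 0.1068

F = 0.107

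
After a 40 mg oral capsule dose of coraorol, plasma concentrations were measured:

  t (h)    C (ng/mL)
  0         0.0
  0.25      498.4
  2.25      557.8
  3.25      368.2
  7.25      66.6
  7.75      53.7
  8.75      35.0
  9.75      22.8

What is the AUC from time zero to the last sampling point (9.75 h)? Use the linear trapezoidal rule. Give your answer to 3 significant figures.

AUC = 2550 ng/mL·h

Trapezoidal AUC_0→9.75:
  [0→0.25]: (0.0+498.4)/2 × 0.25 = 62.3
  [0.25→2.25]: (498.4+557.8)/2 × 2 = 1056.2
  [2.25→3.25]: (557.8+368.2)/2 × 1 = 463.0
  [3.25→7.25]: (368.2+66.6)/2 × 4 = 869.6
  [7.25→7.75]: (66.6+53.7)/2 × 0.5 = 30.075
  [7.75→8.75]: (53.7+35.0)/2 × 1 = 44.35
  [8.75→9.75]: (35.0+22.8)/2 × 1 = 28.9
  Sum = 2554.425 ng/mL·h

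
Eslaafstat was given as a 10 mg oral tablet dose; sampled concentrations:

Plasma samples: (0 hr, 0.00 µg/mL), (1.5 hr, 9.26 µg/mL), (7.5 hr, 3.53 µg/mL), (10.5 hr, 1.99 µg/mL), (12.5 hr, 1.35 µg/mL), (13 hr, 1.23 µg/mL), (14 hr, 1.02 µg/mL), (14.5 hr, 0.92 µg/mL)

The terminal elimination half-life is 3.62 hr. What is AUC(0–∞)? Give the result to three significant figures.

Trapezoidal AUC_0→14.5:
  [0→1.5]: (0.00+9.26)/2 × 1.5 = 6.945
  [1.5→7.5]: (9.26+3.53)/2 × 6 = 38.37
  [7.5→10.5]: (3.53+1.99)/2 × 3 = 8.28
  [10.5→12.5]: (1.99+1.35)/2 × 2 = 3.34
  [12.5→13]: (1.35+1.23)/2 × 0.5 = 0.645
  [13→14]: (1.23+1.02)/2 × 1 = 1.125
  [14→14.5]: (1.02+0.92)/2 × 0.5 = 0.485
  Sum = 59.19 µg/mL·hr
k_e = ln2 / t½ = 0.693147 / 3.62 = 0.1915 hr^-1
Extrapolated tail: C_last / k_e = 0.92 / 0.1915 = 4.804
AUC_0→∞ = 59.19 + 4.804 = 63.994 µg/mL·hr

AUC = 64.0 µg/mL·hr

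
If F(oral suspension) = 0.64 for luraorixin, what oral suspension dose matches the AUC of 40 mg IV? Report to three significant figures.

For equal systemic exposure: F × D_ev = D_iv
D_ev = D_iv / F = 40 / 0.64 = 62.5 mg

D_oral = 62.5 mg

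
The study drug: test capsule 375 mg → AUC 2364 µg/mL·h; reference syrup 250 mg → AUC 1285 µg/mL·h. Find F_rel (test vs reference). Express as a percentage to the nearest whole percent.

F_rel = 123%

F_rel = (AUC_test/D_test) / (AUC_ref/D_ref)
      = (2364/375) / (1285/250)
      = 6.304 / 5.14 = 1.2265 = 122.65%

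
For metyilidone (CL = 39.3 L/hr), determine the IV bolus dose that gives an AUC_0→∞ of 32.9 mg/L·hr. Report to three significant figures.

Dose = 1290 mg

Dose_iv = CL × AUC_0→∞
     = 39.3 × 32.9 = 1292.97 mg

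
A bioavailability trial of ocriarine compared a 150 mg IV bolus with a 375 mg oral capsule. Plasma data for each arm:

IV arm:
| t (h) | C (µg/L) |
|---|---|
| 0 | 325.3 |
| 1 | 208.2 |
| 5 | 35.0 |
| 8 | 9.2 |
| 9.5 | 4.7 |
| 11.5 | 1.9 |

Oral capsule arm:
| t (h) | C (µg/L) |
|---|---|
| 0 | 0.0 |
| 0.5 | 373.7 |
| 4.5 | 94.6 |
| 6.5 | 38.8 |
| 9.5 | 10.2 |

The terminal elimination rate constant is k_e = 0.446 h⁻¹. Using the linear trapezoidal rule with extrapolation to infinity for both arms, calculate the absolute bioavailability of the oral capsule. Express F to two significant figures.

Trapezoidal AUC_0→11.5 (IV):
  [0→1]: (325.3+208.2)/2 × 1 = 266.75
  [1→5]: (208.2+35.0)/2 × 4 = 486.4
  [5→8]: (35.0+9.2)/2 × 3 = 66.3
  [8→9.5]: (9.2+4.7)/2 × 1.5 = 10.425
  [9.5→11.5]: (4.7+1.9)/2 × 2 = 6.6
  Sum = 836.475 µg/L·h
IV tail: 1.9/0.446 = 4.260; AUC_iv,0→∞ = 836.475 + 4.260 = 840.735 µg/L·h
Trapezoidal AUC_0→9.5 (oral capsule):
  [0→0.5]: (0.0+373.7)/2 × 0.5 = 93.425
  [0.5→4.5]: (373.7+94.6)/2 × 4 = 936.6
  [4.5→6.5]: (94.6+38.8)/2 × 2 = 133.4
  [6.5→9.5]: (38.8+10.2)/2 × 3 = 73.5
  Sum = 1236.925 µg/L·h
oral capsule tail: 10.2/0.446 = 22.870; AUC_ev,0→∞ = 1236.925 + 22.870 = 1259.795 µg/L·h
F = (AUC_ev/D_ev)/(AUC_iv/D_iv) = (1259.795/375)/(840.735/150) = 3.35945/5.6049 = 0.5994

F = 0.60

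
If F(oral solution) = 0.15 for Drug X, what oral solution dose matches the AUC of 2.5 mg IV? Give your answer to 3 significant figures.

D_oral = 16.7 mg

For equal systemic exposure: F × D_ev = D_iv
D_ev = D_iv / F = 2.5 / 0.15 = 16.6667 mg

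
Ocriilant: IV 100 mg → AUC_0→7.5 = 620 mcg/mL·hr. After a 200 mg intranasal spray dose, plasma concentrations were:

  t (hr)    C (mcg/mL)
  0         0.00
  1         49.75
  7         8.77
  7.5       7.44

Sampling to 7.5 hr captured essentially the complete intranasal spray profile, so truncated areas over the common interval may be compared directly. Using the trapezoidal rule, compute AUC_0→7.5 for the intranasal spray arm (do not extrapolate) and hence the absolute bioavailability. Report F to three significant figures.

F = 0.165

Trapezoidal AUC_0→7.5 (intranasal spray):
  [0→1]: (0.00+49.75)/2 × 1 = 24.875
  [1→7]: (49.75+8.77)/2 × 6 = 175.56
  [7→7.5]: (8.77+7.44)/2 × 0.5 = 4.0525
  Sum = 204.4875 mcg/mL·hr
F = (AUC_ev/D_ev)/(AUC_iv/D_iv) = (204.4875/200)/(620/100) = 1.0224375/6.2 = 0.1649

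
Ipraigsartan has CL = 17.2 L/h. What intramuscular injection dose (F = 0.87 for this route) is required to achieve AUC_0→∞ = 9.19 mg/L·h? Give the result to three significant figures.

Dose = 182 mg

Dose = CL × AUC_0→∞ / F
     = 17.2 × 9.19 / 0.87 = 181.687 mg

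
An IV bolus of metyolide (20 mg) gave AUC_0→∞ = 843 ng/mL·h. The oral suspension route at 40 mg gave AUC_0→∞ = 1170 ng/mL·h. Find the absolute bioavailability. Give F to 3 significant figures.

F = (AUC_ev / D_ev) / (AUC_iv / D_iv)
  = (1170/40) / (843/20)
  = 29.25 / 42.15 = 0.6940

F = 0.694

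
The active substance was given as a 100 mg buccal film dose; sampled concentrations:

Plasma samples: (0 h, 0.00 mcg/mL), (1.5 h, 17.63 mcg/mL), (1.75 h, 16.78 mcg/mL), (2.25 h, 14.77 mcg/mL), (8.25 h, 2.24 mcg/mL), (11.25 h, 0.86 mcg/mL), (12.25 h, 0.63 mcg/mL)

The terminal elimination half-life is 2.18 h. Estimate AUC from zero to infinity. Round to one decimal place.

Trapezoidal AUC_0→12.25:
  [0→1.5]: (0.00+17.63)/2 × 1.5 = 13.2225
  [1.5→1.75]: (17.63+16.78)/2 × 0.25 = 4.30125
  [1.75→2.25]: (16.78+14.77)/2 × 0.5 = 7.8875
  [2.25→8.25]: (14.77+2.24)/2 × 6 = 51.03
  [8.25→11.25]: (2.24+0.86)/2 × 3 = 4.65
  [11.25→12.25]: (0.86+0.63)/2 × 1 = 0.745
  Sum = 81.83625 mcg/mL·h
k_e = ln2 / t½ = 0.693147 / 2.18 = 0.3180 h^-1
Extrapolated tail: C_last / k_e = 0.63 / 0.318 = 1.981
AUC_0→∞ = 81.83625 + 1.981 = 83.81725 mcg/mL·h

AUC = 83.8 mcg/mL·h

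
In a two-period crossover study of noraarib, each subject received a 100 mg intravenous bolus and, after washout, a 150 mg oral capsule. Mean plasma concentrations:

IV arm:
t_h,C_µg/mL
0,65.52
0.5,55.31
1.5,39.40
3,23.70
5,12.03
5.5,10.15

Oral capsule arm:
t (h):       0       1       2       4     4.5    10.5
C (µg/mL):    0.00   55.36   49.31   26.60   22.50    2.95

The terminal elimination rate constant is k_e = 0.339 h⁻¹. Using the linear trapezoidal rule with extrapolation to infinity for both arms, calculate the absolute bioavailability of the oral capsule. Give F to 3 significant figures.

F = 0.861

Trapezoidal AUC_0→5.5 (IV):
  [0→0.5]: (65.52+55.31)/2 × 0.5 = 30.2075
  [0.5→1.5]: (55.31+39.40)/2 × 1 = 47.355
  [1.5→3]: (39.40+23.70)/2 × 1.5 = 47.325
  [3→5]: (23.70+12.03)/2 × 2 = 35.73
  [5→5.5]: (12.03+10.15)/2 × 0.5 = 5.545
  Sum = 166.1625 µg/mL·h
IV tail: 10.15/0.339 = 29.941; AUC_iv,0→∞ = 166.1625 + 29.941 = 196.1035 µg/mL·h
Trapezoidal AUC_0→10.5 (oral capsule):
  [0→1]: (0.00+55.36)/2 × 1 = 27.68
  [1→2]: (55.36+49.31)/2 × 1 = 52.335
  [2→4]: (49.31+26.60)/2 × 2 = 75.91
  [4→4.5]: (26.60+22.50)/2 × 0.5 = 12.275
  [4.5→10.5]: (22.50+2.95)/2 × 6 = 76.35
  Sum = 244.55 µg/mL·h
oral capsule tail: 2.95/0.339 = 8.702; AUC_ev,0→∞ = 244.55 + 8.702 = 253.252 µg/mL·h
F = (AUC_ev/D_ev)/(AUC_iv/D_iv) = (253.252/150)/(196.1035/100) = 1.68835/1.961035 = 0.8609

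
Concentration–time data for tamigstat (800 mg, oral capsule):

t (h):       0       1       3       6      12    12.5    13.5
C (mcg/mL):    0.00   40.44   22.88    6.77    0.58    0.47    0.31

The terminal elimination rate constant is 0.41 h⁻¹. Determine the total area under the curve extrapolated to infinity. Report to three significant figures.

Trapezoidal AUC_0→13.5:
  [0→1]: (0.00+40.44)/2 × 1 = 20.22
  [1→3]: (40.44+22.88)/2 × 2 = 63.32
  [3→6]: (22.88+6.77)/2 × 3 = 44.475
  [6→12]: (6.77+0.58)/2 × 6 = 22.05
  [12→12.5]: (0.58+0.47)/2 × 0.5 = 0.2625
  [12.5→13.5]: (0.47+0.31)/2 × 1 = 0.39
  Sum = 150.7175 mcg/mL·h
Extrapolated tail: C_last / k_e = 0.31 / 0.41 = 0.756
AUC_0→∞ = 150.7175 + 0.756 = 151.4735 mcg/mL·h

AUC = 151 mcg/mL·h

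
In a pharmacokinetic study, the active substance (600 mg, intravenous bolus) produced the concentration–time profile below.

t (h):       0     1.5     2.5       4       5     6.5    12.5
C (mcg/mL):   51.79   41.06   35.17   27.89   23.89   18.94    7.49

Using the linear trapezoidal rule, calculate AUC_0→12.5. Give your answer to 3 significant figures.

AUC = 292 mcg/mL·h

Trapezoidal AUC_0→12.5:
  [0→1.5]: (51.79+41.06)/2 × 1.5 = 69.6375
  [1.5→2.5]: (41.06+35.17)/2 × 1 = 38.115
  [2.5→4]: (35.17+27.89)/2 × 1.5 = 47.295
  [4→5]: (27.89+23.89)/2 × 1 = 25.89
  [5→6.5]: (23.89+18.94)/2 × 1.5 = 32.1225
  [6.5→12.5]: (18.94+7.49)/2 × 6 = 79.29
  Sum = 292.35 mcg/mL·h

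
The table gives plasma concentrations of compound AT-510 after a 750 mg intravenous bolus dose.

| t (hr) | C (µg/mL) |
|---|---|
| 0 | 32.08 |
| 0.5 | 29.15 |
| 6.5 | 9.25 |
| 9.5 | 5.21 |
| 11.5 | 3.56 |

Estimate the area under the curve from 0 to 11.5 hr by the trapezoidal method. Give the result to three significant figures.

AUC = 161 µg/mL·hr

Trapezoidal AUC_0→11.5:
  [0→0.5]: (32.08+29.15)/2 × 0.5 = 15.3075
  [0.5→6.5]: (29.15+9.25)/2 × 6 = 115.2
  [6.5→9.5]: (9.25+5.21)/2 × 3 = 21.69
  [9.5→11.5]: (5.21+3.56)/2 × 2 = 8.77
  Sum = 160.9675 µg/mL·hr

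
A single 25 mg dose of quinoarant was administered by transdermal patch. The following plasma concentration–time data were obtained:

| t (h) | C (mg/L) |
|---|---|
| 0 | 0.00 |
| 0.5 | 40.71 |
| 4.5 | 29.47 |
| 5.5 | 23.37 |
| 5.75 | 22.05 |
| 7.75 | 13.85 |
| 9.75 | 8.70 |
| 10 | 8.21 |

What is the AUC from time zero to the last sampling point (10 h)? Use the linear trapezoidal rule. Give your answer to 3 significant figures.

Trapezoidal AUC_0→10:
  [0→0.5]: (0.00+40.71)/2 × 0.5 = 10.1775
  [0.5→4.5]: (40.71+29.47)/2 × 4 = 140.36
  [4.5→5.5]: (29.47+23.37)/2 × 1 = 26.42
  [5.5→5.75]: (23.37+22.05)/2 × 0.25 = 5.6775
  [5.75→7.75]: (22.05+13.85)/2 × 2 = 35.9
  [7.75→9.75]: (13.85+8.70)/2 × 2 = 22.55
  [9.75→10]: (8.70+8.21)/2 × 0.25 = 2.11375
  Sum = 243.19875 mg/L·h

AUC = 243 mg/L·h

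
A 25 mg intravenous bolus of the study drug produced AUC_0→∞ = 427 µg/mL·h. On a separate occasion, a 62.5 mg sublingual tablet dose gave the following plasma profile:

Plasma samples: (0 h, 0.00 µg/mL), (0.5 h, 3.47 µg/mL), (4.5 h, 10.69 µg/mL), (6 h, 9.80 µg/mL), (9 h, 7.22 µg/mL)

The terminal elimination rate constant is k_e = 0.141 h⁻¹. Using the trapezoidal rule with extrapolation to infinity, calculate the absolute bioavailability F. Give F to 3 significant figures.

F = 0.114

Trapezoidal AUC_0→9 (sublingual tablet):
  [0→0.5]: (0.00+3.47)/2 × 0.5 = 0.8675
  [0.5→4.5]: (3.47+10.69)/2 × 4 = 28.32
  [4.5→6]: (10.69+9.80)/2 × 1.5 = 15.3675
  [6→9]: (9.80+7.22)/2 × 3 = 25.53
  Sum = 70.085 µg/mL·h
Tail: C_last/k_e = 7.22/0.141 = 51.206
AUC_0→∞ (sublingual tablet) = 70.085 + 51.206 = 121.291 µg/mL·h
F = (AUC_ev/D_ev)/(AUC_iv/D_iv) = (121.291/62.5)/(427/25) = 1.940656/17.08 = 0.1136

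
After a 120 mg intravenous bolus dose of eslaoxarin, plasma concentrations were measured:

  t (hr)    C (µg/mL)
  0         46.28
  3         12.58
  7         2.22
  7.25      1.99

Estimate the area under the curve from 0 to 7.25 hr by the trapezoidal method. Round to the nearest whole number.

Trapezoidal AUC_0→7.25:
  [0→3]: (46.28+12.58)/2 × 3 = 88.29
  [3→7]: (12.58+2.22)/2 × 4 = 29.6
  [7→7.25]: (2.22+1.99)/2 × 0.25 = 0.52625
  Sum = 118.41625 µg/mL·hr

AUC = 118 µg/mL·hr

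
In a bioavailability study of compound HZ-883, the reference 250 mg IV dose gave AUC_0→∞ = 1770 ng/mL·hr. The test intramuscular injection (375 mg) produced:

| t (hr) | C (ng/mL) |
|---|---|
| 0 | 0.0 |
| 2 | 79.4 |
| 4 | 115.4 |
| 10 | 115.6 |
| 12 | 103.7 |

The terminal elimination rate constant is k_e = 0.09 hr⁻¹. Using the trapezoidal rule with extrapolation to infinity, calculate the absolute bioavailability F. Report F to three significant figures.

Trapezoidal AUC_0→12 (intramuscular injection):
  [0→2]: (0.0+79.4)/2 × 2 = 79.4
  [2→4]: (79.4+115.4)/2 × 2 = 194.8
  [4→10]: (115.4+115.6)/2 × 6 = 693.0
  [10→12]: (115.6+103.7)/2 × 2 = 219.3
  Sum = 1186.5 ng/mL·hr
Tail: C_last/k_e = 103.7/0.09 = 1152.222
AUC_0→∞ (intramuscular injection) = 1186.5 + 1152.222 = 2338.722 ng/mL·hr
F = (AUC_ev/D_ev)/(AUC_iv/D_iv) = (2338.722/375)/(1770/250) = 6.236592/7.08 = 0.8809

F = 0.881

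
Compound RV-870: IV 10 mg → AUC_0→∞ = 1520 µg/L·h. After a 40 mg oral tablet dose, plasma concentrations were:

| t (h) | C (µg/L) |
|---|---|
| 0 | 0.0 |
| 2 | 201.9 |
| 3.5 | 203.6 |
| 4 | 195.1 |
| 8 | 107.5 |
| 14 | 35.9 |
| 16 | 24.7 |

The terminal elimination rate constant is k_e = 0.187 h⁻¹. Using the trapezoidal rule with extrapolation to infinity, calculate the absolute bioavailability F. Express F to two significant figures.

Trapezoidal AUC_0→16 (oral tablet):
  [0→2]: (0.0+201.9)/2 × 2 = 201.9
  [2→3.5]: (201.9+203.6)/2 × 1.5 = 304.125
  [3.5→4]: (203.6+195.1)/2 × 0.5 = 99.675
  [4→8]: (195.1+107.5)/2 × 4 = 605.2
  [8→14]: (107.5+35.9)/2 × 6 = 430.2
  [14→16]: (35.9+24.7)/2 × 2 = 60.6
  Sum = 1701.7 µg/L·h
Tail: C_last/k_e = 24.7/0.187 = 132.086
AUC_0→∞ (oral tablet) = 1701.7 + 132.086 = 1833.786 µg/L·h
F = (AUC_ev/D_ev)/(AUC_iv/D_iv) = (1833.786/40)/(1520/10) = 45.84465/152 = 0.3016

F = 0.30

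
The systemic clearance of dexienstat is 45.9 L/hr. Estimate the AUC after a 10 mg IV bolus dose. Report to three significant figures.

AUC = 0.218 mg/L·hr

AUC_0→∞ = Dose_iv / CL
        = 10 / 45.9 = 0.217865 mg/L·hr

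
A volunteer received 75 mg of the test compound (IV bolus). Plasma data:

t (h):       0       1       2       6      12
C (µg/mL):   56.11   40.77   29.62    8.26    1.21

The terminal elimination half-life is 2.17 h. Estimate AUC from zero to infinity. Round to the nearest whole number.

AUC = 192 µg/mL·h

Trapezoidal AUC_0→12:
  [0→1]: (56.11+40.77)/2 × 1 = 48.44
  [1→2]: (40.77+29.62)/2 × 1 = 35.195
  [2→6]: (29.62+8.26)/2 × 4 = 75.76
  [6→12]: (8.26+1.21)/2 × 6 = 28.41
  Sum = 187.805 µg/mL·h
k_e = ln2 / t½ = 0.693147 / 2.17 = 0.3194 h^-1
Extrapolated tail: C_last / k_e = 1.21 / 0.3194 = 3.788
AUC_0→∞ = 187.805 + 3.788 = 191.593 µg/mL·h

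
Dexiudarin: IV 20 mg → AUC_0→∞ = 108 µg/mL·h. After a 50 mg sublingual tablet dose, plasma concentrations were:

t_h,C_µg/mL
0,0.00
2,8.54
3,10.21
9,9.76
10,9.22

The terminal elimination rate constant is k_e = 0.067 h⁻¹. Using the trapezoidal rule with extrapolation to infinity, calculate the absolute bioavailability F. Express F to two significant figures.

F = 0.83

Trapezoidal AUC_0→10 (sublingual tablet):
  [0→2]: (0.00+8.54)/2 × 2 = 8.54
  [2→3]: (8.54+10.21)/2 × 1 = 9.375
  [3→9]: (10.21+9.76)/2 × 6 = 59.91
  [9→10]: (9.76+9.22)/2 × 1 = 9.49
  Sum = 87.315 µg/mL·h
Tail: C_last/k_e = 9.22/0.067 = 137.612
AUC_0→∞ (sublingual tablet) = 87.315 + 137.612 = 224.927 µg/mL·h
F = (AUC_ev/D_ev)/(AUC_iv/D_iv) = (224.927/50)/(108/20) = 4.49854/5.4 = 0.8331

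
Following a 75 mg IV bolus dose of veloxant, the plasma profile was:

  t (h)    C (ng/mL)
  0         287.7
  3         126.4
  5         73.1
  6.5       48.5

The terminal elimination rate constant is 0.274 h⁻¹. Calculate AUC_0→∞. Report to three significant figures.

Trapezoidal AUC_0→6.5:
  [0→3]: (287.7+126.4)/2 × 3 = 621.15
  [3→5]: (126.4+73.1)/2 × 2 = 199.5
  [5→6.5]: (73.1+48.5)/2 × 1.5 = 91.2
  Sum = 911.85 ng/mL·h
Extrapolated tail: C_last / k_e = 48.5 / 0.274 = 177.007
AUC_0→∞ = 911.85 + 177.007 = 1088.857 ng/mL·h

AUC = 1090 ng/mL·h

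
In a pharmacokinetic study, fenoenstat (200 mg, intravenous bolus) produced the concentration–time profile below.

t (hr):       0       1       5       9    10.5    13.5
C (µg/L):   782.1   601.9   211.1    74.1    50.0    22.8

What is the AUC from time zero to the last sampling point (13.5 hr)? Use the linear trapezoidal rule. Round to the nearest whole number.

AUC = 3091 µg/L·hr

Trapezoidal AUC_0→13.5:
  [0→1]: (782.1+601.9)/2 × 1 = 692.0
  [1→5]: (601.9+211.1)/2 × 4 = 1626.0
  [5→9]: (211.1+74.1)/2 × 4 = 570.4
  [9→10.5]: (74.1+50.0)/2 × 1.5 = 93.075
  [10.5→13.5]: (50.0+22.8)/2 × 3 = 109.2
  Sum = 3090.675 µg/L·hr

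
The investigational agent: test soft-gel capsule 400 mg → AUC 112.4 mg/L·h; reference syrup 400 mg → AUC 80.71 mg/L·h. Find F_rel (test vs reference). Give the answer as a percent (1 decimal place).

F_rel = (AUC_test/D_test) / (AUC_ref/D_ref)
      = (112.4/400) / (80.71/400)
      = 0.281 / 0.201775 = 1.3926 = 139.26%

F_rel = 139.3%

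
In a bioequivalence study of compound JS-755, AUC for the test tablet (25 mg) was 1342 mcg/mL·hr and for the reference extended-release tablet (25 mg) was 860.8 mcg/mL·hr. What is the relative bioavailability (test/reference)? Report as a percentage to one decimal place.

F_rel = (AUC_test/D_test) / (AUC_ref/D_ref)
      = (1342/25) / (860.8/25)
      = 53.68 / 34.432 = 1.5590 = 155.90%

F_rel = 155.9%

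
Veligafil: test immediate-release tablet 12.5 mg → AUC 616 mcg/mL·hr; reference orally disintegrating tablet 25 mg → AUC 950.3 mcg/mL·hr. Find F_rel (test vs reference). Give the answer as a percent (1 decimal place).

F_rel = (AUC_test/D_test) / (AUC_ref/D_ref)
      = (616/12.5) / (950.3/25)
      = 49.28 / 38.012 = 1.2964 = 129.64%

F_rel = 129.6%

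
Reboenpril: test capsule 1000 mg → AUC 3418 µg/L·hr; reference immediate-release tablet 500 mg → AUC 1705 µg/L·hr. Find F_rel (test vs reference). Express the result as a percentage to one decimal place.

F_rel = (AUC_test/D_test) / (AUC_ref/D_ref)
      = (3418/1000) / (1705/500)
      = 3.418 / 3.41 = 1.0023 = 100.23%

F_rel = 100.2%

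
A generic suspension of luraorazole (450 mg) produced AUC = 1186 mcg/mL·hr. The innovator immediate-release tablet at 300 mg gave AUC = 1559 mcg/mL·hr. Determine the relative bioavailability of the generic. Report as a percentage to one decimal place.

F_rel = 50.7%

F_rel = (AUC_test/D_test) / (AUC_ref/D_ref)
      = (1186/450) / (1559/300)
      = 2.63556 / 5.19667 = 0.5072 = 50.72%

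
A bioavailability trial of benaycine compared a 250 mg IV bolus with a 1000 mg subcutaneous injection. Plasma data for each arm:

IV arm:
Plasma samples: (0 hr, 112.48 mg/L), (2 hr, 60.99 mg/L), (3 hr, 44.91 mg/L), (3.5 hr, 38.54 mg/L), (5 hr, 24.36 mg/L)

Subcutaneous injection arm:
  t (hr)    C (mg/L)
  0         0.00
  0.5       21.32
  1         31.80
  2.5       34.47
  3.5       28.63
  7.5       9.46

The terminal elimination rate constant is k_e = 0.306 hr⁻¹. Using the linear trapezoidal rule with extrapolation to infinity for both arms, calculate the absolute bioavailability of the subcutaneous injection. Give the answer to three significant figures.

Trapezoidal AUC_0→5 (IV):
  [0→2]: (112.48+60.99)/2 × 2 = 173.47
  [2→3]: (60.99+44.91)/2 × 1 = 52.95
  [3→3.5]: (44.91+38.54)/2 × 0.5 = 20.8625
  [3.5→5]: (38.54+24.36)/2 × 1.5 = 47.175
  Sum = 294.4575 mg/L·hr
IV tail: 24.36/0.306 = 79.608; AUC_iv,0→∞ = 294.4575 + 79.608 = 374.0655 mg/L·hr
Trapezoidal AUC_0→7.5 (subcutaneous injection):
  [0→0.5]: (0.00+21.32)/2 × 0.5 = 5.33
  [0.5→1]: (21.32+31.80)/2 × 0.5 = 13.28
  [1→2.5]: (31.80+34.47)/2 × 1.5 = 49.7025
  [2.5→3.5]: (34.47+28.63)/2 × 1 = 31.55
  [3.5→7.5]: (28.63+9.46)/2 × 4 = 76.18
  Sum = 176.0425 mg/L·hr
subcutaneous injection tail: 9.46/0.306 = 30.915; AUC_ev,0→∞ = 176.0425 + 30.915 = 206.9575 mg/L·hr
F = (AUC_ev/D_ev)/(AUC_iv/D_iv) = (206.9575/1000)/(374.0655/250) = 0.2069575/1.496262 = 0.1383

F = 0.138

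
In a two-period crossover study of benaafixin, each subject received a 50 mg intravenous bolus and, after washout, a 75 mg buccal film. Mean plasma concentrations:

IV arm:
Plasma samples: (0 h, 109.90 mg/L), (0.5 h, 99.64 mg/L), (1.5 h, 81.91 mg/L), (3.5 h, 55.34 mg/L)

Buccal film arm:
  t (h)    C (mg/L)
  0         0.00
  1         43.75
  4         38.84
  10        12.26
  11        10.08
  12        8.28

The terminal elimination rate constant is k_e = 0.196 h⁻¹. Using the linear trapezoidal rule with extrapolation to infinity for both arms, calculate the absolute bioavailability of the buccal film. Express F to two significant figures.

F = 0.43

Trapezoidal AUC_0→3.5 (IV):
  [0→0.5]: (109.90+99.64)/2 × 0.5 = 52.385
  [0.5→1.5]: (99.64+81.91)/2 × 1 = 90.775
  [1.5→3.5]: (81.91+55.34)/2 × 2 = 137.25
  Sum = 280.41 mg/L·h
IV tail: 55.34/0.196 = 282.347; AUC_iv,0→∞ = 280.41 + 282.347 = 562.757 mg/L·h
Trapezoidal AUC_0→12 (buccal film):
  [0→1]: (0.00+43.75)/2 × 1 = 21.875
  [1→4]: (43.75+38.84)/2 × 3 = 123.885
  [4→10]: (38.84+12.26)/2 × 6 = 153.3
  [10→11]: (12.26+10.08)/2 × 1 = 11.17
  [11→12]: (10.08+8.28)/2 × 1 = 9.18
  Sum = 319.41 mg/L·h
buccal film tail: 8.28/0.196 = 42.245; AUC_ev,0→∞ = 319.41 + 42.245 = 361.655 mg/L·h
F = (AUC_ev/D_ev)/(AUC_iv/D_iv) = (361.655/75)/(562.757/50) = 4.82207/11.25514 = 0.4284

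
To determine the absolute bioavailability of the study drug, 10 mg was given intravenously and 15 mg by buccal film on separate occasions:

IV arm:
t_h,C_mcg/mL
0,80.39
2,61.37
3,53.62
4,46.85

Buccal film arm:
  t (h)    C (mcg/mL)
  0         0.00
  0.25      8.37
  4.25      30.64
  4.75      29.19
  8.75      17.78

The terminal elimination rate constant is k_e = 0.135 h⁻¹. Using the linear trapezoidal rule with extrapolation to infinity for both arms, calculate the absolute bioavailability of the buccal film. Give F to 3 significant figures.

Trapezoidal AUC_0→4 (IV):
  [0→2]: (80.39+61.37)/2 × 2 = 141.76
  [2→3]: (61.37+53.62)/2 × 1 = 57.495
  [3→4]: (53.62+46.85)/2 × 1 = 50.235
  Sum = 249.49 mcg/mL·h
IV tail: 46.85/0.135 = 347.037; AUC_iv,0→∞ = 249.49 + 347.037 = 596.527 mcg/mL·h
Trapezoidal AUC_0→8.75 (buccal film):
  [0→0.25]: (0.00+8.37)/2 × 0.25 = 1.04625
  [0.25→4.25]: (8.37+30.64)/2 × 4 = 78.02
  [4.25→4.75]: (30.64+29.19)/2 × 0.5 = 14.9575
  [4.75→8.75]: (29.19+17.78)/2 × 4 = 93.94
  Sum = 187.96375 mcg/mL·h
buccal film tail: 17.78/0.135 = 131.704; AUC_ev,0→∞ = 187.96375 + 131.704 = 319.66775 mcg/mL·h
F = (AUC_ev/D_ev)/(AUC_iv/D_iv) = (319.66775/15)/(596.527/10) = 21.3112/59.6527 = 0.3573

F = 0.357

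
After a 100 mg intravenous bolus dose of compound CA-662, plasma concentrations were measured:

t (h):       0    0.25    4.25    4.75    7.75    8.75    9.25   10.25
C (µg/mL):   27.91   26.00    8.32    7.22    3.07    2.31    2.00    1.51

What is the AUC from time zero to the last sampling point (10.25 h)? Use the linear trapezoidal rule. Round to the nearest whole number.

Trapezoidal AUC_0→10.25:
  [0→0.25]: (27.91+26.00)/2 × 0.25 = 6.73875
  [0.25→4.25]: (26.00+8.32)/2 × 4 = 68.64
  [4.25→4.75]: (8.32+7.22)/2 × 0.5 = 3.885
  [4.75→7.75]: (7.22+3.07)/2 × 3 = 15.435
  [7.75→8.75]: (3.07+2.31)/2 × 1 = 2.69
  [8.75→9.25]: (2.31+2.00)/2 × 0.5 = 1.0775
  [9.25→10.25]: (2.00+1.51)/2 × 1 = 1.755
  Sum = 100.22125 µg/mL·h

AUC = 100 µg/mL·h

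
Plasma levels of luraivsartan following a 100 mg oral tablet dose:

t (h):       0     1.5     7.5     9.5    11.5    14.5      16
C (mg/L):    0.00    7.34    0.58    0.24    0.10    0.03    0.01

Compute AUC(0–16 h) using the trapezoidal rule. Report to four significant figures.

AUC = 30.65 mg/L·h

Trapezoidal AUC_0→16:
  [0→1.5]: (0.00+7.34)/2 × 1.5 = 5.505
  [1.5→7.5]: (7.34+0.58)/2 × 6 = 23.76
  [7.5→9.5]: (0.58+0.24)/2 × 2 = 0.82
  [9.5→11.5]: (0.24+0.10)/2 × 2 = 0.34
  [11.5→14.5]: (0.10+0.03)/2 × 3 = 0.195
  [14.5→16]: (0.03+0.01)/2 × 1.5 = 0.03
  Sum = 30.65 mg/L·h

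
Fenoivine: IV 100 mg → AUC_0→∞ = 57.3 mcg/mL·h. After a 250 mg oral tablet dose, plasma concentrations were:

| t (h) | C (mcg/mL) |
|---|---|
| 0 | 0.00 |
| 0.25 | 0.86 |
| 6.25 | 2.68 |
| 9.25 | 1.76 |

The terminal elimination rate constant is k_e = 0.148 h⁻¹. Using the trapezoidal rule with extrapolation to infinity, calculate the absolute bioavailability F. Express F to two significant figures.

Trapezoidal AUC_0→9.25 (oral tablet):
  [0→0.25]: (0.00+0.86)/2 × 0.25 = 0.1075
  [0.25→6.25]: (0.86+2.68)/2 × 6 = 10.62
  [6.25→9.25]: (2.68+1.76)/2 × 3 = 6.66
  Sum = 17.3875 mcg/mL·h
Tail: C_last/k_e = 1.76/0.148 = 11.892
AUC_0→∞ (oral tablet) = 17.3875 + 11.892 = 29.2795 mcg/mL·h
F = (AUC_ev/D_ev)/(AUC_iv/D_iv) = (29.2795/250)/(57.3/100) = 0.117118/0.573 = 0.2044

F = 0.20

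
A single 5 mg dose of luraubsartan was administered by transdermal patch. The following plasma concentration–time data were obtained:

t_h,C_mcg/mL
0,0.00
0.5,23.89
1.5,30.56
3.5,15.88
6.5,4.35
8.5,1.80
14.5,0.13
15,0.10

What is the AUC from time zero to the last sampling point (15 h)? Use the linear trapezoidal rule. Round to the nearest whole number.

AUC = 122 mcg/mL·h

Trapezoidal AUC_0→15:
  [0→0.5]: (0.00+23.89)/2 × 0.5 = 5.9725
  [0.5→1.5]: (23.89+30.56)/2 × 1 = 27.225
  [1.5→3.5]: (30.56+15.88)/2 × 2 = 46.44
  [3.5→6.5]: (15.88+4.35)/2 × 3 = 30.345
  [6.5→8.5]: (4.35+1.80)/2 × 2 = 6.15
  [8.5→14.5]: (1.80+0.13)/2 × 6 = 5.79
  [14.5→15]: (0.13+0.10)/2 × 0.5 = 0.0575
  Sum = 121.98 mcg/mL·h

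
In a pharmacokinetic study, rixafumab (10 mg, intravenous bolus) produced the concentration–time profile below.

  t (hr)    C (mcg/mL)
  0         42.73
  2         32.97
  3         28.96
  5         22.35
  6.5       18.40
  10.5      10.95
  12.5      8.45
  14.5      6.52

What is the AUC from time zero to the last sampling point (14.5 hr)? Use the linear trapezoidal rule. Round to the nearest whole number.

AUC = 282 mcg/mL·hr

Trapezoidal AUC_0→14.5:
  [0→2]: (42.73+32.97)/2 × 2 = 75.7
  [2→3]: (32.97+28.96)/2 × 1 = 30.965
  [3→5]: (28.96+22.35)/2 × 2 = 51.31
  [5→6.5]: (22.35+18.40)/2 × 1.5 = 30.5625
  [6.5→10.5]: (18.40+10.95)/2 × 4 = 58.7
  [10.5→12.5]: (10.95+8.45)/2 × 2 = 19.4
  [12.5→14.5]: (8.45+6.52)/2 × 2 = 14.97
  Sum = 281.6075 mcg/mL·hr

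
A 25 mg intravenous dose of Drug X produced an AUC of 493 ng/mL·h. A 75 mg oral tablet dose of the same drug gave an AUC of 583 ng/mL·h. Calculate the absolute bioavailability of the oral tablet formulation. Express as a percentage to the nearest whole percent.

F = 39%

F = (AUC_ev / D_ev) / (AUC_iv / D_iv)
  = (583/75) / (493/25)
  = 7.77333 / 19.72 = 0.3942
  = 39.42%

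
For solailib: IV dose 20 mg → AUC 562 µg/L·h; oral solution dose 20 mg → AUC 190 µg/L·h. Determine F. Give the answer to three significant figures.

F = 0.338

F = (AUC_ev / D_ev) / (AUC_iv / D_iv)
  = (190/20) / (562/20)
  = 9.5 / 28.1 = 0.3381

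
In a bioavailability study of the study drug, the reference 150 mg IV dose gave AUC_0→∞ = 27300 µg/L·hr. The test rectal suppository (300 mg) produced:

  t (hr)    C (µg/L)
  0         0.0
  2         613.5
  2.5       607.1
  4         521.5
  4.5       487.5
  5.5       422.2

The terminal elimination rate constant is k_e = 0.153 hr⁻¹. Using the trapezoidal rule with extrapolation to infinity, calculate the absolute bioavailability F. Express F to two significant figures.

Trapezoidal AUC_0→5.5 (rectal suppository):
  [0→2]: (0.0+613.5)/2 × 2 = 613.5
  [2→2.5]: (613.5+607.1)/2 × 0.5 = 305.15
  [2.5→4]: (607.1+521.5)/2 × 1.5 = 846.45
  [4→4.5]: (521.5+487.5)/2 × 0.5 = 252.25
  [4.5→5.5]: (487.5+422.2)/2 × 1 = 454.85
  Sum = 2472.2 µg/L·hr
Tail: C_last/k_e = 422.2/0.153 = 2759.477
AUC_0→∞ (rectal suppository) = 2472.2 + 2759.477 = 5231.677 µg/L·hr
F = (AUC_ev/D_ev)/(AUC_iv/D_iv) = (5231.677/300)/(27300/150) = 17.4389/182 = 0.0958

F = 0.096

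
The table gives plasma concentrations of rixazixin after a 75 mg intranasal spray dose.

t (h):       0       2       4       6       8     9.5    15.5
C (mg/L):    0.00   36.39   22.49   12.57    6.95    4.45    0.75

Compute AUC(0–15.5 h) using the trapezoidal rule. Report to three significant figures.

Trapezoidal AUC_0→15.5:
  [0→2]: (0.00+36.39)/2 × 2 = 36.39
  [2→4]: (36.39+22.49)/2 × 2 = 58.88
  [4→6]: (22.49+12.57)/2 × 2 = 35.06
  [6→8]: (12.57+6.95)/2 × 2 = 19.52
  [8→9.5]: (6.95+4.45)/2 × 1.5 = 8.55
  [9.5→15.5]: (4.45+0.75)/2 × 6 = 15.6
  Sum = 174.0 mg/L·h

AUC = 174 mg/L·h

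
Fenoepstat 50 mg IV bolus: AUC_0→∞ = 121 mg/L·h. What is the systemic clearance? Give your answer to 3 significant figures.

CL = 0.413 L/h

CL = Dose_iv / AUC_0→∞
   = 50 / 121 = 0.413223 L/h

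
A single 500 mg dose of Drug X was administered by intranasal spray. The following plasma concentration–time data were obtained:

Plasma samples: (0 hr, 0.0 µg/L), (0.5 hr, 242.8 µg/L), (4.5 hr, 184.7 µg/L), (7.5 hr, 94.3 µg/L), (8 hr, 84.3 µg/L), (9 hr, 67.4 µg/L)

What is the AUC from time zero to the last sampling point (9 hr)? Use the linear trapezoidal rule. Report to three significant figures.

AUC = 1450 µg/L·hr

Trapezoidal AUC_0→9:
  [0→0.5]: (0.0+242.8)/2 × 0.5 = 60.7
  [0.5→4.5]: (242.8+184.7)/2 × 4 = 855.0
  [4.5→7.5]: (184.7+94.3)/2 × 3 = 418.5
  [7.5→8]: (94.3+84.3)/2 × 0.5 = 44.65
  [8→9]: (84.3+67.4)/2 × 1 = 75.85
  Sum = 1454.7 µg/L·hr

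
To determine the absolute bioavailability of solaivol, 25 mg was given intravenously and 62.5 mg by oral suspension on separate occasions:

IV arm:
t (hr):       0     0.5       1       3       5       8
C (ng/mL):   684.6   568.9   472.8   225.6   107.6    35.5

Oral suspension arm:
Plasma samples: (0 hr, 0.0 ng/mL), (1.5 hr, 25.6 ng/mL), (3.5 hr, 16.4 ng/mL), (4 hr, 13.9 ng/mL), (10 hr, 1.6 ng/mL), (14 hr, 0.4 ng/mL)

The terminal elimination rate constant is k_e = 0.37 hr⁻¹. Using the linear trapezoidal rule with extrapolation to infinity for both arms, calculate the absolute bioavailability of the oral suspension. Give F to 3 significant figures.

Trapezoidal AUC_0→8 (IV):
  [0→0.5]: (684.6+568.9)/2 × 0.5 = 313.375
  [0.5→1]: (568.9+472.8)/2 × 0.5 = 260.425
  [1→3]: (472.8+225.6)/2 × 2 = 698.4
  [3→5]: (225.6+107.6)/2 × 2 = 333.2
  [5→8]: (107.6+35.5)/2 × 3 = 214.65
  Sum = 1820.05 ng/mL·hr
IV tail: 35.5/0.37 = 95.946; AUC_iv,0→∞ = 1820.05 + 95.946 = 1915.996 ng/mL·hr
Trapezoidal AUC_0→14 (oral suspension):
  [0→1.5]: (0.0+25.6)/2 × 1.5 = 19.2
  [1.5→3.5]: (25.6+16.4)/2 × 2 = 42.0
  [3.5→4]: (16.4+13.9)/2 × 0.5 = 7.575
  [4→10]: (13.9+1.6)/2 × 6 = 46.5
  [10→14]: (1.6+0.4)/2 × 4 = 4.0
  Sum = 119.275 ng/mL·hr
oral suspension tail: 0.4/0.37 = 1.081; AUC_ev,0→∞ = 119.275 + 1.081 = 120.356 ng/mL·hr
F = (AUC_ev/D_ev)/(AUC_iv/D_iv) = (120.356/62.5)/(1915.996/25) = 1.925696/76.63984 = 0.0251

F = 0.0251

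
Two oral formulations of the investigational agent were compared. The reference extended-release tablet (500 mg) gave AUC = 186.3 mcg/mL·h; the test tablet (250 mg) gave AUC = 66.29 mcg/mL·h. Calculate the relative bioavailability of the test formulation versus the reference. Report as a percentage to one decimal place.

F_rel = 71.2%

F_rel = (AUC_test/D_test) / (AUC_ref/D_ref)
      = (66.29/250) / (186.3/500)
      = 0.26516 / 0.3726 = 0.7116 = 71.16%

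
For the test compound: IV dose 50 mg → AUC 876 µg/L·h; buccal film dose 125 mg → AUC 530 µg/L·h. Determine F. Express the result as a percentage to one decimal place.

F = 24.2%

F = (AUC_ev / D_ev) / (AUC_iv / D_iv)
  = (530/125) / (876/50)
  = 4.24 / 17.52 = 0.2420
  = 24.20%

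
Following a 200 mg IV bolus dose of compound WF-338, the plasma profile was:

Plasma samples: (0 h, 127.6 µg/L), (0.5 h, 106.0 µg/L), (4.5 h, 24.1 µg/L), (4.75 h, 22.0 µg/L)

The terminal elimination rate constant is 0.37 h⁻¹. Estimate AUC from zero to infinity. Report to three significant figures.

AUC = 384 µg/L·h

Trapezoidal AUC_0→4.75:
  [0→0.5]: (127.6+106.0)/2 × 0.5 = 58.4
  [0.5→4.5]: (106.0+24.1)/2 × 4 = 260.2
  [4.5→4.75]: (24.1+22.0)/2 × 0.25 = 5.7625
  Sum = 324.3625 µg/L·h
Extrapolated tail: C_last / k_e = 22.0 / 0.37 = 59.459
AUC_0→∞ = 324.3625 + 59.459 = 383.8215 µg/L·h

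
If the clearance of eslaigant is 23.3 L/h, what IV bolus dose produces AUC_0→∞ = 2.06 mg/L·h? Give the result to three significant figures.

Dose_iv = CL × AUC_0→∞
     = 23.3 × 2.06 = 47.998 mg

Dose = 48.0 mg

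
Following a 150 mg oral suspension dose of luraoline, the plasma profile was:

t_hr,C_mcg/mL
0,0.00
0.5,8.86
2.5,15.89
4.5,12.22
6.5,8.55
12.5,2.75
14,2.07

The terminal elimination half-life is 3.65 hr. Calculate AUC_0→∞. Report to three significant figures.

Trapezoidal AUC_0→14:
  [0→0.5]: (0.00+8.86)/2 × 0.5 = 2.215
  [0.5→2.5]: (8.86+15.89)/2 × 2 = 24.75
  [2.5→4.5]: (15.89+12.22)/2 × 2 = 28.11
  [4.5→6.5]: (12.22+8.55)/2 × 2 = 20.77
  [6.5→12.5]: (8.55+2.75)/2 × 6 = 33.9
  [12.5→14]: (2.75+2.07)/2 × 1.5 = 3.615
  Sum = 113.36 mcg/mL·hr
k_e = ln2 / t½ = 0.693147 / 3.65 = 0.1899 hr^-1
Extrapolated tail: C_last / k_e = 2.07 / 0.1899 = 10.900
AUC_0→∞ = 113.36 + 10.900 = 124.26 mcg/mL·hr

AUC = 124 mcg/mL·hr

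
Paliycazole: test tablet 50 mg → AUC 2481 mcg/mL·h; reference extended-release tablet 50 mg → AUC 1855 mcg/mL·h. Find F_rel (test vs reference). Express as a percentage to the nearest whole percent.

F_rel = (AUC_test/D_test) / (AUC_ref/D_ref)
      = (2481/50) / (1855/50)
      = 49.62 / 37.1 = 1.3375 = 133.75%

F_rel = 134%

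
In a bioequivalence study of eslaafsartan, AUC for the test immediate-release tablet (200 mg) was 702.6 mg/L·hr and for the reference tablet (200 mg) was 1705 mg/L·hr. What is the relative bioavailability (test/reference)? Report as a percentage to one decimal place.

F_rel = 41.2%

F_rel = (AUC_test/D_test) / (AUC_ref/D_ref)
      = (702.6/200) / (1705/200)
      = 3.513 / 8.525 = 0.4121 = 41.21%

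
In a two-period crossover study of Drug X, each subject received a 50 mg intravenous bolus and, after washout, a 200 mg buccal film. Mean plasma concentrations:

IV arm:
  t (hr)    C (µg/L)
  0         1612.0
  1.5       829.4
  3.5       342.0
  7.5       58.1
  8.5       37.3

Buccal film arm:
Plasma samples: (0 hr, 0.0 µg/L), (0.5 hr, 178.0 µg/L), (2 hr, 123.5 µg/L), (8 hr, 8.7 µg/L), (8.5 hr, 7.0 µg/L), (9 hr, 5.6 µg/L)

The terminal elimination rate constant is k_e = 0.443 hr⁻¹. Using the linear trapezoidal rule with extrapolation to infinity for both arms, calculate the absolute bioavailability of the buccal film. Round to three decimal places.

Trapezoidal AUC_0→8.5 (IV):
  [0→1.5]: (1612.0+829.4)/2 × 1.5 = 1831.05
  [1.5→3.5]: (829.4+342.0)/2 × 2 = 1171.4
  [3.5→7.5]: (342.0+58.1)/2 × 4 = 800.2
  [7.5→8.5]: (58.1+37.3)/2 × 1 = 47.7
  Sum = 3850.35 µg/L·hr
IV tail: 37.3/0.443 = 84.199; AUC_iv,0→∞ = 3850.35 + 84.199 = 3934.549 µg/L·hr
Trapezoidal AUC_0→9 (buccal film):
  [0→0.5]: (0.0+178.0)/2 × 0.5 = 44.5
  [0.5→2]: (178.0+123.5)/2 × 1.5 = 226.125
  [2→8]: (123.5+8.7)/2 × 6 = 396.6
  [8→8.5]: (8.7+7.0)/2 × 0.5 = 3.925
  [8.5→9]: (7.0+5.6)/2 × 0.5 = 3.15
  Sum = 674.3 µg/L·hr
buccal film tail: 5.6/0.443 = 12.641; AUC_ev,0→∞ = 674.3 + 12.641 = 686.941 µg/L·hr
F = (AUC_ev/D_ev)/(AUC_iv/D_iv) = (686.941/200)/(3934.549/50) = 3.434705/78.69098 = 0.0436

F = 0.044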